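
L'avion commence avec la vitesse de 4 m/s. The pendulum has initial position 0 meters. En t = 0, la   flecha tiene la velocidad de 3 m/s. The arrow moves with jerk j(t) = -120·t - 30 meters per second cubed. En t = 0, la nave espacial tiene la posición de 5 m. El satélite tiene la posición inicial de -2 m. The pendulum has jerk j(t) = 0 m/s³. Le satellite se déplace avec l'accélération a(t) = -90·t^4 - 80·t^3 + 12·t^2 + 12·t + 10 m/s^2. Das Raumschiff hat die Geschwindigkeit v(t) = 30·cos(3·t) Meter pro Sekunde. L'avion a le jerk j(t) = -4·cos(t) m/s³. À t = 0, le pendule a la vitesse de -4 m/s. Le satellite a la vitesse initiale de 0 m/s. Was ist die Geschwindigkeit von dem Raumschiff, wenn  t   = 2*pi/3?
Aus der Gleichung für die Geschwindigkeit v(t) = 30·cos(3·t), setzen wir t = 2*pi/3 ein und erhalten v = 30.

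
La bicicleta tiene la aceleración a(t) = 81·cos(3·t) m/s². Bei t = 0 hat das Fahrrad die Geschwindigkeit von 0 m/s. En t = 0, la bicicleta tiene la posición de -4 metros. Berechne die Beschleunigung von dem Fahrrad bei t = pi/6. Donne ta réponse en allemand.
Aus der Gleichung für die Beschleunigung a(t) = 81·cos(3·t), setzen wir t = pi/6 ein und erhalten a = 0.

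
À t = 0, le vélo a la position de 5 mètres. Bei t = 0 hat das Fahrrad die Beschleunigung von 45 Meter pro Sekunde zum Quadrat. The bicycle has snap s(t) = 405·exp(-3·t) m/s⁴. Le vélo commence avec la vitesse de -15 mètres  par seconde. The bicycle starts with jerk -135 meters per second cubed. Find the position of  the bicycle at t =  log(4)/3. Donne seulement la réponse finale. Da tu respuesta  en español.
x(log(4)/3) = 5/4.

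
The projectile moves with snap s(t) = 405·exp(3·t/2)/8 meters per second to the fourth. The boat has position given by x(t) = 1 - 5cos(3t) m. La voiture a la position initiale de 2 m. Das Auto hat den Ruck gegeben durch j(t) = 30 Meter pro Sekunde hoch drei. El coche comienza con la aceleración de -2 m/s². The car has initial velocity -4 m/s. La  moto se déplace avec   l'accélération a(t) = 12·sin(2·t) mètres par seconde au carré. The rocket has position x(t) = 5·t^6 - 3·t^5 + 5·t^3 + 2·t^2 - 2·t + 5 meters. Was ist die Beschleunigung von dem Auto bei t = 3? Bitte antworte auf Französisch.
Pour résoudre ceci, nous devons prendre 1 primitive de notre équation du jerk j(t) = 30. L'intégrale du jerk, avec a(0) = -2, donne l'accélération: a(t) = 30·t - 2. En utilisant a(t) = 30·t - 2 et en substituant t = 3, nous trouvons a = 88.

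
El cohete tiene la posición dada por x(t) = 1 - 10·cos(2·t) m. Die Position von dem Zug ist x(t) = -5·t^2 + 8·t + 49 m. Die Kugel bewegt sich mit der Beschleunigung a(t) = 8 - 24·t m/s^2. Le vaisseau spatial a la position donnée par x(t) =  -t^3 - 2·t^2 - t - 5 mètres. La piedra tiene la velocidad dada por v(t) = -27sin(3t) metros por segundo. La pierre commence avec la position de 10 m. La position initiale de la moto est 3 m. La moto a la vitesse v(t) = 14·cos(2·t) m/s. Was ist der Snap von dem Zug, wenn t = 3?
Um dies zu lösen, müssen wir 4 Ableitungen unserer Gleichung für die Position x(t) = -5·t^2 + 8·t + 49 nehmen. Mit d/dt von x(t) finden wir v(t) = 8 - 10·t. Die Ableitung von der Geschwindigkeit ergibt die Beschleunigung: a(t) = -10. Durch Ableiten von der Beschleunigung erhalten wir den Ruck: j(t) = 0. Mit d/dt von j(t) finden wir s(t) = 0. Mit s(t) = 0 und Einsetzen von t = 3, finden wir s = 0.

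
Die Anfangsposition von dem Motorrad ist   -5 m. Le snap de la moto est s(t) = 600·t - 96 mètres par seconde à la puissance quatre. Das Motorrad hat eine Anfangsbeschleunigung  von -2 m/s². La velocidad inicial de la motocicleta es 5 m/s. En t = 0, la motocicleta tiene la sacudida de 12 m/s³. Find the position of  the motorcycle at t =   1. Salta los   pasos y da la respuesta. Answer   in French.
La réponse est 2.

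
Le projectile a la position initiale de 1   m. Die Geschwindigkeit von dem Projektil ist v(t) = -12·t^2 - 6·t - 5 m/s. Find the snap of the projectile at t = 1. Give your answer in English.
To solve this, we need to take 3 derivatives of our velocity equation v(t) = -12·t^2 - 6·t - 5. Taking d/dt of v(t), we find a(t) = -24·t - 6. Differentiating acceleration, we get jerk: j(t) = -24. Differentiating jerk, we get snap: s(t) = 0. From the given snap equation s(t) = 0, we substitute t = 1 to get s = 0.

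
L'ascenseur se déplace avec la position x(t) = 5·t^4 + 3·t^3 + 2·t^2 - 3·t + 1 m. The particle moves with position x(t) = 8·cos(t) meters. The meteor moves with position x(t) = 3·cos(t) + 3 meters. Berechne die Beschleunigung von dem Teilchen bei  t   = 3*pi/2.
Ausgehend von der Position x(t) = 8·cos(t), nehmen wir 2 Ableitungen. Durch Ableiten von der Position erhalten wir die Geschwindigkeit: v(t) = -8·sin(t). Die Ableitung von der Geschwindigkeit ergibt die Beschleunigung: a(t) = -8·cos(t). Aus der Gleichung für die Beschleunigung a(t) = -8·cos(t), setzen wir t = 3*pi/2 ein und erhalten a = 0.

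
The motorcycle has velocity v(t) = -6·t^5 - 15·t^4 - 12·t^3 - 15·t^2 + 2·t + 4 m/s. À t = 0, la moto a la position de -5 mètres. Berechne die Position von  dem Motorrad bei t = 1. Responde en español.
Debemos encontrar la antiderivada de nuestra ecuación de la velocidad v(t) = -6·t^5 - 15·t^4 - 12·t^3 - 15·t^2 + 2·t + 4 1 vez. La integral de la velocidad es la posición. Usando x(0) = -5, obtenemos x(t) = -t^6 - 3·t^5 - 3·t^4 - 5·t^3 + t^2 + 4·t - 5. Tenemos la posición x(t) = -t^6 - 3·t^5 - 3·t^4 - 5·t^3 + t^2 + 4·t - 5. Sustituyendo t = 1: x(1) = -12.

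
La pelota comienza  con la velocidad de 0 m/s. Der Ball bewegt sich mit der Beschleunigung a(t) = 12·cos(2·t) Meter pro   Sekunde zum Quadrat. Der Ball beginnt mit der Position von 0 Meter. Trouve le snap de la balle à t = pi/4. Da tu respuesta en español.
Debemos derivar nuestra ecuación de la aceleración a(t) = 12·cos(2·t) 2 veces. La derivada de la aceleración da la sacudida: j(t) = -24·sin(2·t). Tomando d/dt de j(t), encontramos s(t) = -48·cos(2·t). Usando s(t) = -48·cos(2·t) y sustituyendo t = pi/4, encontramos s = 0.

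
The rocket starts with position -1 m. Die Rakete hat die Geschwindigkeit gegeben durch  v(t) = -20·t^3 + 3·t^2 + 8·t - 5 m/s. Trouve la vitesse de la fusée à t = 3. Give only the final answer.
La réponse est -494.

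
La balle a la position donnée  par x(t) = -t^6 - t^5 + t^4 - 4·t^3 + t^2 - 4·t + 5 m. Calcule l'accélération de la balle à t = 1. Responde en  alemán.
Wir müssen unsere Gleichung für die Position x(t) = -t^6 - t^5 + t^4 - 4·t^3 + t^2 - 4·t + 5 2-mal ableiten. Mit d/dt von x(t) finden wir v(t) = -6·t^5 - 5·t^4 + 4·t^3 - 12·t^2 + 2·t - 4. Mit d/dt von v(t) finden wir a(t) = -30·t^4 - 20·t^3 + 12·t^2 - 24·t + 2. Mit a(t) = -30·t^4 - 20·t^3 + 12·t^2 - 24·t + 2 und Einsetzen von t = 1, finden wir a = -60.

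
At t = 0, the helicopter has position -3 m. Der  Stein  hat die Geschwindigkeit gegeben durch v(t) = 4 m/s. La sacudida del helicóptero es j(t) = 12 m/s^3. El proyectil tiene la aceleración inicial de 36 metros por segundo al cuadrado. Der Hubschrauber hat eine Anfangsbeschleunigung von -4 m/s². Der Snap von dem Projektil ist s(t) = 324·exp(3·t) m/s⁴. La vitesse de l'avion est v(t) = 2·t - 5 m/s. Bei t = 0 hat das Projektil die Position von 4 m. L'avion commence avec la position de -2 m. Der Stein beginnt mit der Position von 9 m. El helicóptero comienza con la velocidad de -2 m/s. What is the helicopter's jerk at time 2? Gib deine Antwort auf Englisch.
Using j(t) = 12 and substituting t = 2, we find j = 12.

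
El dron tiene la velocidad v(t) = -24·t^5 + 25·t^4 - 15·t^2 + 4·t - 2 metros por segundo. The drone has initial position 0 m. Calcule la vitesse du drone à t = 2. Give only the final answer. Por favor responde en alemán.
Die Antwort ist -422.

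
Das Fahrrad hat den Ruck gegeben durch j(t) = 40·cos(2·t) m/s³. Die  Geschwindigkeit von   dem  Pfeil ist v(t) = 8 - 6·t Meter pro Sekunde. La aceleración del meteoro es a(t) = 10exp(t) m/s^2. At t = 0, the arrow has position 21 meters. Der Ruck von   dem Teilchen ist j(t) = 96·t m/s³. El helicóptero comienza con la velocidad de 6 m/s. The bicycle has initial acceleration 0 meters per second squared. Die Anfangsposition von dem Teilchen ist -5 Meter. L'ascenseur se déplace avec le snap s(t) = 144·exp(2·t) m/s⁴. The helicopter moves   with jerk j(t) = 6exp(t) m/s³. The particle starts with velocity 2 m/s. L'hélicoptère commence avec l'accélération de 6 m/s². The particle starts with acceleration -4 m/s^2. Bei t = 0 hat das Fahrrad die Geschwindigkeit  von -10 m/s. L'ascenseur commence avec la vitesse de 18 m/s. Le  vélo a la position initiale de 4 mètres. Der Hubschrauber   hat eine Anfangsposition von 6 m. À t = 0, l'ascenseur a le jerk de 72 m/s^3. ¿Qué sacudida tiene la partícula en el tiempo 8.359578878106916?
De la ecuación de la sacudida j(t) = 96·t, sustituimos t = 8.359578878106916 para obtener j = 802.519572298264.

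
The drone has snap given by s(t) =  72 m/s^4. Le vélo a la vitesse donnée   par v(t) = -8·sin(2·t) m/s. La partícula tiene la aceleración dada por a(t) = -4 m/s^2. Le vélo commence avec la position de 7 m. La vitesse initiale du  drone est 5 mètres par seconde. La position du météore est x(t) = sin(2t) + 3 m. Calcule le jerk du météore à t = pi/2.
Pour résoudre ceci, nous devons prendre 3 dérivées de notre équation de la position x(t) = sin(2·t) + 3. En dérivant la position, nous obtenons la vitesse: v(t) = 2·cos(2·t). La dérivée de la vitesse donne l'accélération: a(t) = -4·sin(2·t). En prenant d/dt de a(t), nous trouvons j(t) = -8·cos(2·t). De l'équation du jerk j(t) = -8·cos(2·t), nous substituons t = pi/2 pour obtenir j = 8.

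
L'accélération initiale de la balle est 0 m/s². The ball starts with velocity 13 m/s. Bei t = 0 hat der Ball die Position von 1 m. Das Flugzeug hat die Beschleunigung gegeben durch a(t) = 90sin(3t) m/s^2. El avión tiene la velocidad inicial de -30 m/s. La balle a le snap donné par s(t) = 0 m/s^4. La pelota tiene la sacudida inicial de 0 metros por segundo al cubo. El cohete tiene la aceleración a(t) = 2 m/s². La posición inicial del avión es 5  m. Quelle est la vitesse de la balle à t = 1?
Pour résoudre ceci, nous devons prendre 3 intégrales de notre équation du snap s(t) = 0. En intégrant le snap et en utilisant la condition initiale j(0) = 0, nous obtenons j(t) = 0. En intégrant le jerk et en utilisant la condition initiale a(0) = 0, nous obtenons a(t) = 0. En intégrant l'accélération et en utilisant la condition initiale v(0) = 13, nous obtenons v(t) = 13. Nous avons la vitesse v(t) = 13. En substituant t = 1: v(1) = 13.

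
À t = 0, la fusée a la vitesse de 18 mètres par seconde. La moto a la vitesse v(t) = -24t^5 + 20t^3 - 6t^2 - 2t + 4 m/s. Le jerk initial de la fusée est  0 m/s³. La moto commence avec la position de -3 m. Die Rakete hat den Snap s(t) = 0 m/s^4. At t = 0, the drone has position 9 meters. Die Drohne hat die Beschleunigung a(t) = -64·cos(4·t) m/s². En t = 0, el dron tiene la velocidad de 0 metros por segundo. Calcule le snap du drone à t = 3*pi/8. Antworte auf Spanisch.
Partiendo de la aceleración a(t) = -64·cos(4·t), tomamos 2 derivadas. Derivando la aceleración, obtenemos la sacudida: j(t) = 256·sin(4·t). Tomando d/dt de j(t), encontramos s(t) = 1024·cos(4·t). Usando s(t) = 1024·cos(4·t) y sustituyendo t = 3*pi/8, encontramos s = 0.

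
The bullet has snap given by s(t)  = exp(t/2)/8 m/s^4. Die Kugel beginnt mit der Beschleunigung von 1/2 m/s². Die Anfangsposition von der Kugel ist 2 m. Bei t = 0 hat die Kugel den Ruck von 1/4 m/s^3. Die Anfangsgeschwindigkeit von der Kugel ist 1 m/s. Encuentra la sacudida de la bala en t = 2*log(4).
Partiendo del snap s(t) = exp(t/2)/8, tomamos 1 antiderivada. Integrando el snap y usando la condición inicial j(0) = 1/4, obtenemos j(t) = exp(t/2)/4. Tenemos la sacudida j(t) = exp(t/2)/4. Sustituyendo t = 2*log(4): j(2*log(4)) = 1.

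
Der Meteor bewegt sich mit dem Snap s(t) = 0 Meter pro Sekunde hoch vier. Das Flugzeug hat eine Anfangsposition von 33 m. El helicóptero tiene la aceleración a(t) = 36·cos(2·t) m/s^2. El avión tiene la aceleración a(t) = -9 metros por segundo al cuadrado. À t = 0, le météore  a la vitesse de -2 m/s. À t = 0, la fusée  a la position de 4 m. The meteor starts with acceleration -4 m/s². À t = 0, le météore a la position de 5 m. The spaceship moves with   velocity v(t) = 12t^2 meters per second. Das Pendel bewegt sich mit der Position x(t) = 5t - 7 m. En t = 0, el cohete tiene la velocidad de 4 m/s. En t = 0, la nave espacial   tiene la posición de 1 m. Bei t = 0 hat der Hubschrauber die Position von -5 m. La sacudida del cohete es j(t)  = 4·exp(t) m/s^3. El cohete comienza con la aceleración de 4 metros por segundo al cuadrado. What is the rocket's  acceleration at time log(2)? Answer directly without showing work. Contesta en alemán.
Bei t = log(2), a = 8.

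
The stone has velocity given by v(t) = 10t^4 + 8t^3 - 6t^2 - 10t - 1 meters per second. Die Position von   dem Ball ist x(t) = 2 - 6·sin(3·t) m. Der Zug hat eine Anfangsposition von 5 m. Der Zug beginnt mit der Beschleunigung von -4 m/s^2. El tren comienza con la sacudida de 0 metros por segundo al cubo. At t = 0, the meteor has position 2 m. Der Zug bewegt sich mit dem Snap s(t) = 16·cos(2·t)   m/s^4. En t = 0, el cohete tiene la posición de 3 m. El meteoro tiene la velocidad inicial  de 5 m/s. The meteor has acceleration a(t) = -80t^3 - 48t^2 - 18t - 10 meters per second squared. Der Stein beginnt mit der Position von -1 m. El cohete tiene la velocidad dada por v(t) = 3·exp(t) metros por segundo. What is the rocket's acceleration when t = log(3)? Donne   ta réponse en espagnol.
Partiendo de la velocidad v(t) = 3·exp(t), tomamos 1 derivada. Derivando la velocidad, obtenemos la aceleración: a(t) = 3·exp(t). Tenemos la aceleración a(t) = 3·exp(t). Sustituyendo t = log(3): a(log(3)) = 9.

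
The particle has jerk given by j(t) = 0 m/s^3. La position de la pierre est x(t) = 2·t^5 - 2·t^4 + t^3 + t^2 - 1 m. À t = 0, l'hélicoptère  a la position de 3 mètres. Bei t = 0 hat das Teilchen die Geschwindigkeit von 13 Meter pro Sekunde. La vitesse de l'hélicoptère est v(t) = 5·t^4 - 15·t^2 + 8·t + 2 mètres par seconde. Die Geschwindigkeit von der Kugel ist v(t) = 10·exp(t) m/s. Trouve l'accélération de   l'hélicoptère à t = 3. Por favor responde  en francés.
En partant de la vitesse v(t) = 5·t^4 - 15·t^2 + 8·t + 2, nous prenons 1 dérivée. En dérivant la vitesse, nous obtenons l'accélération: a(t) = 20·t^3 - 30·t + 8. De l'équation de l'accélération a(t) = 20·t^3 - 30·t + 8, nous substituons t = 3 pour obtenir a = 458.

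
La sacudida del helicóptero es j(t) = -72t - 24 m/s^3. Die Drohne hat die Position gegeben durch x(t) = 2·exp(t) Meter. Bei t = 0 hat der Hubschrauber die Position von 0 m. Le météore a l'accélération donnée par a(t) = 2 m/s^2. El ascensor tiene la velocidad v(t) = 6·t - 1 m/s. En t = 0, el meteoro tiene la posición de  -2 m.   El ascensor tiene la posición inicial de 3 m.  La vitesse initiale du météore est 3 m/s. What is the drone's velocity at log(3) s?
To solve this, we need to take 1 derivative of our position equation x(t) = 2·exp(t). Differentiating position, we get velocity: v(t) = 2·exp(t). We have velocity v(t) = 2·exp(t). Substituting t = log(3): v(log(3)) = 6.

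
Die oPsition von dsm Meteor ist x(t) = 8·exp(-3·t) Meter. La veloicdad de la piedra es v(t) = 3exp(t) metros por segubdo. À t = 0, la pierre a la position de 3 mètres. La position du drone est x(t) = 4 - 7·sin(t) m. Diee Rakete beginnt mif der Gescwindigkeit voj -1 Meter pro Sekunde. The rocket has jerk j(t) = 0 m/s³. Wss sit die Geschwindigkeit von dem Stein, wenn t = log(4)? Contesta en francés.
De l'équation de la vitesse v(t) = 3·exp(t), nous substituons t = log(4) pour obtenir v = 12.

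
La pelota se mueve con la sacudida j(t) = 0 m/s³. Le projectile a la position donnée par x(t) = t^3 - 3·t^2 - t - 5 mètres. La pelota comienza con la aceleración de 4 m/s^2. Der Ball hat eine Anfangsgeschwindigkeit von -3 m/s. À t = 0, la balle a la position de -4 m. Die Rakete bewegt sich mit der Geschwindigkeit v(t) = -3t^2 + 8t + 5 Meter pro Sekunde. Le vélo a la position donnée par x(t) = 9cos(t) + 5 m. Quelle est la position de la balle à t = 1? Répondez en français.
Pour résoudre ceci, nous devons prendre 3 intégrales de notre équation du jerk j(t) = 0. En intégrant le jerk et en utilisant la condition initiale a(0) = 4, nous obtenons a(t) = 4. La primitive de l'accélération est la vitesse. En utilisant v(0) = -3, nous obtenons v(t) = 4·t - 3. En prenant ∫v(t)dt et en appliquant x(0) = -4, nous trouvons x(t) = 2·t^2 - 3·t - 4. En utilisant x(t) = 2·t^2 - 3·t - 4 et en substituant t = 1, nous trouvons x = -5.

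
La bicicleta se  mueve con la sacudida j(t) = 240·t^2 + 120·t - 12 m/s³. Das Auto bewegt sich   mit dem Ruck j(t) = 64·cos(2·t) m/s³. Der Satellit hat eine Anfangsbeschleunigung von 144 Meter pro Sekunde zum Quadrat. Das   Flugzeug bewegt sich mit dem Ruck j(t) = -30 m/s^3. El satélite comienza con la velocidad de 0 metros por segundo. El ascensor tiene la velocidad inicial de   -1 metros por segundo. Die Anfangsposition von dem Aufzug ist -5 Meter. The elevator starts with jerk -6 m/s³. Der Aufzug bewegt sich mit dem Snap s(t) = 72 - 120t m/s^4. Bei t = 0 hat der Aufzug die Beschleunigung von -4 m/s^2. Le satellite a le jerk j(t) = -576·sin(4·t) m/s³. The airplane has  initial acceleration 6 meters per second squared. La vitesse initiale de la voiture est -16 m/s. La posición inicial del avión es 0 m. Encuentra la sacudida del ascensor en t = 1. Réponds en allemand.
Wir müssen unsere Gleichung für den Snap s(t) = 72 - 120·t 1-mal integrieren. Mit ∫s(t)dt und Anwendung von j(0) = -6, finden wir j(t) = -60·t^2 + 72·t - 6. Mit j(t) = -60·t^2 + 72·t - 6 und Einsetzen von t = 1, finden wir j = 6.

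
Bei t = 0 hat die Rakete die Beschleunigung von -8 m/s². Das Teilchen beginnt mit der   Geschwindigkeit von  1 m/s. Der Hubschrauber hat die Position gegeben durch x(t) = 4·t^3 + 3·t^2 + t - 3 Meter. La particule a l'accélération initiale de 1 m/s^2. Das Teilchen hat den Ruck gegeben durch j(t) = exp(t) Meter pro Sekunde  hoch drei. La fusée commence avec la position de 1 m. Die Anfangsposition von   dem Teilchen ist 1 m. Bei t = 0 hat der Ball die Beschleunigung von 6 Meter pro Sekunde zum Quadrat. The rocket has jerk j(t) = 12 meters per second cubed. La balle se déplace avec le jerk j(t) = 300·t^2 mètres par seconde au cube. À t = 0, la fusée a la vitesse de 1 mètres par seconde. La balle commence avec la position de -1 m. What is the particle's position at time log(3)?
We must find the integral of our jerk equation j(t) = exp(t) 3 times. The integral of jerk is acceleration. Using a(0) = 1, we get a(t) = exp(t). The integral of acceleration is velocity. Using v(0) = 1, we get v(t) = exp(t). Finding the antiderivative of v(t) and using x(0) = 1: x(t) = exp(t). Using x(t) = exp(t) and substituting t = log(3), we find x = 3.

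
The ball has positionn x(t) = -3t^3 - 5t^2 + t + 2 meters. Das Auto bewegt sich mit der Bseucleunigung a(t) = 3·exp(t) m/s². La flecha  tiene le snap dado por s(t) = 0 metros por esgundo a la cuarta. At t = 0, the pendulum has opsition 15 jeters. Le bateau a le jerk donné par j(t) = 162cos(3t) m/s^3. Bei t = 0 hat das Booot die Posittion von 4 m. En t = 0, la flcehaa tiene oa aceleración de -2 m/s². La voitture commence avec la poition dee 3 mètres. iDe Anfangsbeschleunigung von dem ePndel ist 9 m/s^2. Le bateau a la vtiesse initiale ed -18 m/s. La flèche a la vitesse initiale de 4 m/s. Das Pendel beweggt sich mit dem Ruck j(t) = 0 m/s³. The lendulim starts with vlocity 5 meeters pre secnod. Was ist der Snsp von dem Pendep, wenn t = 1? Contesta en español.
Debemos derivar nuestra ecuación de la sacudida j(t) = 0 1 vez. La derivada de la sacudida da el snap: s(t) = 0. De la ecuación del snap s(t) = 0, sustituimos t = 1 para obtener s = 0.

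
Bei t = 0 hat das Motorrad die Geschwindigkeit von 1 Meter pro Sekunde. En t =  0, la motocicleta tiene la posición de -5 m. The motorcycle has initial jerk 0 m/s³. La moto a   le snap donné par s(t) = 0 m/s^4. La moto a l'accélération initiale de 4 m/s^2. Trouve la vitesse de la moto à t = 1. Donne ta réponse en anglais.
We need to integrate our snap equation s(t) = 0 3 times. The antiderivative of snap, with j(0) = 0, gives jerk: j(t) = 0. The antiderivative of jerk is acceleration. Using a(0) = 4, we get a(t) = 4. Finding the antiderivative of a(t) and using v(0) = 1: v(t) = 4·t + 1. Using v(t) = 4·t + 1 and substituting t = 1, we find v = 5.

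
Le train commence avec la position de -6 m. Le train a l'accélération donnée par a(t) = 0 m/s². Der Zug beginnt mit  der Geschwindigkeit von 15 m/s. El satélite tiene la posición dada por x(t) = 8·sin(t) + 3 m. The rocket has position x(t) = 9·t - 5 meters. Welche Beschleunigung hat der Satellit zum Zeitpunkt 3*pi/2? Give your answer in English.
We must differentiate our position equation x(t) = 8·sin(t) + 3 2 times. The derivative of position gives velocity: v(t) = 8·cos(t). Taking d/dt of v(t), we find a(t) = -8·sin(t). We have acceleration a(t) = -8·sin(t). Substituting t = 3*pi/2: a(3*pi/2) = 8.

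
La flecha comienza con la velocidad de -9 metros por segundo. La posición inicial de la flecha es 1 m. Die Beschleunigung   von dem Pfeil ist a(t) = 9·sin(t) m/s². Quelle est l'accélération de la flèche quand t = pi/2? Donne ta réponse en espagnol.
Tenemos la aceleración a(t) = 9·sin(t). Sustituyendo t = pi/2: a(pi/2) = 9.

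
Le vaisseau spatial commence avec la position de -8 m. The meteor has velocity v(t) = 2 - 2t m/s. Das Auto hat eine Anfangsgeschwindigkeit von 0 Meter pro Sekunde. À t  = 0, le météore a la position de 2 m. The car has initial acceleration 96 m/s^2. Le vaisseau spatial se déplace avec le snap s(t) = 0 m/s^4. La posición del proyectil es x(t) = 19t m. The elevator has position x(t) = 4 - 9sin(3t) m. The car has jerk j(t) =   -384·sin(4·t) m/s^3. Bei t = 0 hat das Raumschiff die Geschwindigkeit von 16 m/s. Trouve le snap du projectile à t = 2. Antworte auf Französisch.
Nous devons dériver notre équation de la position x(t) = 19·t 4 fois. En dérivant la position, nous obtenons la vitesse: v(t) = 19. La dérivée de la vitesse donne l'accélération: a(t) = 0. La dérivée de l'accélération donne le jerk: j(t) = 0. En dérivant le jerk, nous obtenons le snap: s(t) = 0. Nous avons le snap s(t) = 0. En substituant t = 2: s(2) = 0.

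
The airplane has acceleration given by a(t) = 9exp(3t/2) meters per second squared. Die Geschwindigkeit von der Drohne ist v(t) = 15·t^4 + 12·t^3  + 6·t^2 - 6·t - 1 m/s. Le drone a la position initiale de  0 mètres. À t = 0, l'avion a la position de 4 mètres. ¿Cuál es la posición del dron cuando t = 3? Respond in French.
Pour résoudre ceci, nous devons prendre 1 primitive de notre équation de la vitesse v(t) = 15·t^4 + 12·t^3 + 6·t^2 - 6·t - 1. La primitive de la vitesse, avec x(0) = 0, donne la position: x(t) = 3·t^5 + 3·t^4 + 2·t^3 - 3·t^2 - t. En utilisant x(t) = 3·t^5 + 3·t^4 + 2·t^3 - 3·t^2 - t et en substituant t = 3, nous trouvons x = 996.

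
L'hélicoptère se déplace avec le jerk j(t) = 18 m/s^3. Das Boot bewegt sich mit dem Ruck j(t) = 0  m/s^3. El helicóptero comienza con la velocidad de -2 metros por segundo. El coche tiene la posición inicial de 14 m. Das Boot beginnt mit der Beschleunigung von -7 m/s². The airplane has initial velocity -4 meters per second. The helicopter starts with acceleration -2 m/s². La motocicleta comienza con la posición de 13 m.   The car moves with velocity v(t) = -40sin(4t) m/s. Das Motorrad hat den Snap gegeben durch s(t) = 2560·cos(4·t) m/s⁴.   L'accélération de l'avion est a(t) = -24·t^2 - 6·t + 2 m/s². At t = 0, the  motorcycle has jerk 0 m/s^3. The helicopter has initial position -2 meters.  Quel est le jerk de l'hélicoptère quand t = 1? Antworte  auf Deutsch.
Aus der Gleichung für den Ruck j(t) = 18, setzen wir t = 1 ein und erhalten j = 18.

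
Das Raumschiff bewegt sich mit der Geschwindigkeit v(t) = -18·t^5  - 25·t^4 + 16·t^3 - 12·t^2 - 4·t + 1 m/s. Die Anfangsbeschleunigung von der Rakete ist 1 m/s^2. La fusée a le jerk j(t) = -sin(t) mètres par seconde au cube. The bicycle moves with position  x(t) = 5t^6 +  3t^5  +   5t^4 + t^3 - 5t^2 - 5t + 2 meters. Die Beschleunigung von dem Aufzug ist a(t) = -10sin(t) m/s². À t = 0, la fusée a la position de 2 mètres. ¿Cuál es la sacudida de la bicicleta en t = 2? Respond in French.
Pour résoudre ceci, nous devons prendre 3 dérivées de notre équation de la position x(t) = 5·t^6 + 3·t^5 + 5·t^4 + t^3 - 5·t^2 - 5·t + 2. En dérivant la position, nous obtenons la vitesse: v(t) = 30·t^5 + 15·t^4 + 20·t^3 + 3·t^2 - 10·t - 5. En prenant d/dt de v(t), nous trouvons a(t) = 150·t^4 + 60·t^3 + 60·t^2 + 6·t - 10. En prenant d/dt de a(t), nous trouvons j(t) = 600·t^3 + 180·t^2 + 120·t + 6. Nous avons le jerk j(t) = 600·t^3 + 180·t^2 + 120·t + 6. En substituant t = 2: j(2) = 5766.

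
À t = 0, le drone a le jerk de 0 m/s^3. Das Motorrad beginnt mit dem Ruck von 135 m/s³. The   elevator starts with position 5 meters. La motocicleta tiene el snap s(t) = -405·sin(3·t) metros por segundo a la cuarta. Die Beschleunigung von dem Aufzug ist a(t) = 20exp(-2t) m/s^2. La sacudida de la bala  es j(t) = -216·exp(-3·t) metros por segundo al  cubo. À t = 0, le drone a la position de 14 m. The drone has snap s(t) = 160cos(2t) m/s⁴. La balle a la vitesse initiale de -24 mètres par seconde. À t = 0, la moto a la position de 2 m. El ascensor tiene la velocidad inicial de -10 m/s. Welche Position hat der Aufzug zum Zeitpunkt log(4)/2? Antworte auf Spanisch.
Necesitamos integrar nuestra ecuación de la aceleración a(t) = 20·exp(-2·t) 2 veces. Integrando la aceleración y usando la condición inicial v(0) = -10, obtenemos v(t) = -10·exp(-2·t). La antiderivada de la velocidad es la posición. Usando x(0) = 5, obtenemos x(t) = 5·exp(-2·t). Tenemos la posición x(t) = 5·exp(-2·t). Sustituyendo t = log(4)/2: x(log(4)/2) = 5/4.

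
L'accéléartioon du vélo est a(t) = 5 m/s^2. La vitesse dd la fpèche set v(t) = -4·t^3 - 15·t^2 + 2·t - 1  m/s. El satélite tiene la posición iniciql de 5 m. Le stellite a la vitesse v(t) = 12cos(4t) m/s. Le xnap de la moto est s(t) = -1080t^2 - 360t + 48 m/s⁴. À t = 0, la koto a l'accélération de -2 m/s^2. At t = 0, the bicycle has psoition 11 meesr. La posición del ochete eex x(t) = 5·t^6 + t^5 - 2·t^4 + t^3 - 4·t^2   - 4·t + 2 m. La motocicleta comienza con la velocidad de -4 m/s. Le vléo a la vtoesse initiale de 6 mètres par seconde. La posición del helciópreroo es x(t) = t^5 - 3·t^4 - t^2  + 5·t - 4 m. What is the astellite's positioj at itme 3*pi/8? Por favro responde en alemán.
Wir müssen das Integral unserer Gleichung für die Geschwindigkeit v(t) = 12·cos(4·t) 1-mal finden. Die Stammfunktion von der Geschwindigkeit, mit x(0) = 5, ergibt die Position: x(t) = 3·sin(4·t) + 5. Wir haben die Position x(t) = 3·sin(4·t) + 5. Durch Einsetzen von t = 3*pi/8: x(3*pi/8) = 2.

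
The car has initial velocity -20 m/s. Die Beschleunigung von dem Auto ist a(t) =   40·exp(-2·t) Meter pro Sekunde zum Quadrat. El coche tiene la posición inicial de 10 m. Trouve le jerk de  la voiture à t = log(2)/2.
Pour résoudre ceci, nous devons prendre 1 dérivée de notre équation de l'accélération a(t) = 40·exp(-2·t). En dérivant l'accélération, nous obtenons le jerk: j(t) = -80·exp(-2·t). En utilisant j(t) = -80·exp(-2·t) et en substituant t = log(2)/2, nous trouvons j = -40.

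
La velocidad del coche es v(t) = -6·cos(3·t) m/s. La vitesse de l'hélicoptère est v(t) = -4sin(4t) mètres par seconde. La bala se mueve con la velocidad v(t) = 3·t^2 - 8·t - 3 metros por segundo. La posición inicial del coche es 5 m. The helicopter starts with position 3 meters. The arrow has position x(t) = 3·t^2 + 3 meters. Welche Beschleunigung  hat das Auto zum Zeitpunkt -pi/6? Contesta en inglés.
We must differentiate our velocity equation v(t) = -6·cos(3·t) 1 time. The derivative of velocity gives acceleration: a(t) = 18·sin(3·t). Using a(t) = 18·sin(3·t) and substituting t = -pi/6, we find a = -18.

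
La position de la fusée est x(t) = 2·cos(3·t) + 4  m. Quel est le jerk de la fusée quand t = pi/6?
Pour résoudre ceci, nous devons prendre 3 dérivées de notre équation de la position x(t) = 2·cos(3·t) + 4. La dérivée de la position donne la vitesse: v(t) = -6·sin(3·t). En dérivant la vitesse, nous obtenons l'accélération: a(t) = -18·cos(3·t). La dérivée de l'accélération donne le jerk: j(t) = 54·sin(3·t). En utilisant j(t) = 54·sin(3·t) et en substituant t = pi/6, nous trouvons j = 54.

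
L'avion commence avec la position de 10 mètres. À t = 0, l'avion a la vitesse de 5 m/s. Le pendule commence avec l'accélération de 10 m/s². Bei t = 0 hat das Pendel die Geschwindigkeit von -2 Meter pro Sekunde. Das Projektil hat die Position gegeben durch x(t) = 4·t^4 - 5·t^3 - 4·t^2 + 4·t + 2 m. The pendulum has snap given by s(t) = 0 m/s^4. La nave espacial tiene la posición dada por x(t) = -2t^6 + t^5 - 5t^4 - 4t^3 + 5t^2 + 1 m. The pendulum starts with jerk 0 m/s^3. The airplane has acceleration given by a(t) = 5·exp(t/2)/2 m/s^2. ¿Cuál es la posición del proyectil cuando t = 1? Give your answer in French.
De l'équation de la position x(t) = 4·t^4 - 5·t^3 - 4·t^2 + 4·t + 2, nous substituons t = 1 pour obtenir x = 1.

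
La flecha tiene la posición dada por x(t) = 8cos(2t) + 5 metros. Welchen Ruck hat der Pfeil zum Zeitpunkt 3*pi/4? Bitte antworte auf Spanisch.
Partiendo de la posición x(t) = 8·cos(2·t) + 5, tomamos 3 derivadas. La derivada de la posición da la velocidad: v(t) = -16·sin(2·t). Tomando d/dt de v(t), encontramos a(t) = -32·cos(2·t). La derivada de la aceleración da la sacudida: j(t) = 64·sin(2·t). Tenemos la sacudida j(t) = 64·sin(2·t). Sustituyendo t = 3*pi/4: j(3*pi/4) = -64.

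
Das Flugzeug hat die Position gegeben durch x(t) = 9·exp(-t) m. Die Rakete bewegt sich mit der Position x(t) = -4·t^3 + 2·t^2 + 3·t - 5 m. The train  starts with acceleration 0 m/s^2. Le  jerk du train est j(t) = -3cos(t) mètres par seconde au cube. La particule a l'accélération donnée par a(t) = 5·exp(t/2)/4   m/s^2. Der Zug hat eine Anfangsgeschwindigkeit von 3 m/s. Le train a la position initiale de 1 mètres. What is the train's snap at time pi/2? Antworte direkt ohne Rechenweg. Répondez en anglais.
At t = pi/2, s = 3.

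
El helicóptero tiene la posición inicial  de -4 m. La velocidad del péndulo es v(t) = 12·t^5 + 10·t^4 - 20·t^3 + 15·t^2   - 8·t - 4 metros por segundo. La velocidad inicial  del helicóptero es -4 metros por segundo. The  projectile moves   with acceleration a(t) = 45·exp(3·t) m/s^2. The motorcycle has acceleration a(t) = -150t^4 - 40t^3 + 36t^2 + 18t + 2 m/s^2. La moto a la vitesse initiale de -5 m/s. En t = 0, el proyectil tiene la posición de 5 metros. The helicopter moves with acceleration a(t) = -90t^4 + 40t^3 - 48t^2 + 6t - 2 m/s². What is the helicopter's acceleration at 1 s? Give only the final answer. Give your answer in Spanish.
La respuesta es -94.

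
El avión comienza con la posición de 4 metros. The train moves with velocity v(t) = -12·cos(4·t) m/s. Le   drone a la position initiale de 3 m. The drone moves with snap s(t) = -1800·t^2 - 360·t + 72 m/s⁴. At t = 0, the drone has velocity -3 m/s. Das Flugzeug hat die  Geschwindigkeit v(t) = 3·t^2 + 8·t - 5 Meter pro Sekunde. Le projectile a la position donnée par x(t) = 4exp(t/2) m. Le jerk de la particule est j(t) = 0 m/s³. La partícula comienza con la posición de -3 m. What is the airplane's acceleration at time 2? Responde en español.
Partiendo de la velocidad v(t) = 3·t^2 + 8·t - 5, tomamos 1 derivada. Tomando d/dt de v(t), encontramos a(t) = 6·t + 8. Tenemos la aceleración a(t) = 6·t + 8. Sustituyendo t = 2: a(2) = 20.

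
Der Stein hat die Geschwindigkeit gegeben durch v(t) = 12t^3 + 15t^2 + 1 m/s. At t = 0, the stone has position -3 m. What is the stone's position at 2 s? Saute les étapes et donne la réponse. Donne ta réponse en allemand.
Bei t = 2, x = 87.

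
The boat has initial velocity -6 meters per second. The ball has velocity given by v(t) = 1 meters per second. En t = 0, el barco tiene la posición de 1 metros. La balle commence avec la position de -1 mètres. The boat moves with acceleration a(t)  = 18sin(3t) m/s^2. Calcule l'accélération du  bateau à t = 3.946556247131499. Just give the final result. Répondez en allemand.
a(3.946556247131499) = -11.9593499874417.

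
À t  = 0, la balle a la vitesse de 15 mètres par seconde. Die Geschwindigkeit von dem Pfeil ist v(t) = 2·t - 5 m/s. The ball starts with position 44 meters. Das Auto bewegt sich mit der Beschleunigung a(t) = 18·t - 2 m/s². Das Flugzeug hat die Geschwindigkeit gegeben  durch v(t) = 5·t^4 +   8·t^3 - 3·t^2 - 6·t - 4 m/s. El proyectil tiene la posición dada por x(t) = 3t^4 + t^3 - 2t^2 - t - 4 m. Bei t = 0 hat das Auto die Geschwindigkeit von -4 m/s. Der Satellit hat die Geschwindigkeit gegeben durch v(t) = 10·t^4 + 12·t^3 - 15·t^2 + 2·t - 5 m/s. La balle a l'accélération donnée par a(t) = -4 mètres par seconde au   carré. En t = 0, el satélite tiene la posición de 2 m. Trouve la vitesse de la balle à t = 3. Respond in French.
Nous devons intégrer notre équation de l'accélération a(t) = -4 1 fois. L'intégrale de l'accélération est la vitesse. En utilisant v(0) = 15, nous obtenons v(t) = 15 - 4·t. De l'équation de la vitesse v(t) = 15 - 4·t, nous substituons t = 3 pour obtenir v = 3.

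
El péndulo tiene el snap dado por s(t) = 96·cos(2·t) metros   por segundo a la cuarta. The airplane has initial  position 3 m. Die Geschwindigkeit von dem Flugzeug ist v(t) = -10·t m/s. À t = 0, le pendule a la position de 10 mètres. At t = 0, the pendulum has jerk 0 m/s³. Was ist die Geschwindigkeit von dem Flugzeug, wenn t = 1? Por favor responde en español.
De la ecuación de la velocidad v(t) = -10·t, sustituimos t = 1 para obtener v = -10.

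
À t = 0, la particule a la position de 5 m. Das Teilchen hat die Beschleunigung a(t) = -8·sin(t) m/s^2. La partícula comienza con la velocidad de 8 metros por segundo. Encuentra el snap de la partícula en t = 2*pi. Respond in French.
Nous devons dériver notre équation de l'accélération a(t) = -8·sin(t) 2 fois. La dérivée de l'accélération donne le jerk: j(t) = -8·cos(t). En prenant d/dt de j(t), nous trouvons s(t) = 8·sin(t). Nous avons le snap s(t) = 8·sin(t). En substituant t = 2*pi: s(2*pi) = 0.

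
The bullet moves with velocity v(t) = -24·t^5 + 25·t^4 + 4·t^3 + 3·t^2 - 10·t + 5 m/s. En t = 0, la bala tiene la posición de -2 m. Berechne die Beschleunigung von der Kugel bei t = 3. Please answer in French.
En partant de la vitesse v(t) = -24·t^5 + 25·t^4 + 4·t^3 + 3·t^2 - 10·t + 5, nous prenons 1 dérivée. La dérivée de la vitesse donne l'accélération: a(t) = -120·t^4 + 100·t^3 + 12·t^2 + 6·t - 10. De l'équation de l'accélération a(t) = -120·t^4 + 100·t^3 + 12·t^2 + 6·t - 10, nous substituons t = 3 pour obtenir a = -6904.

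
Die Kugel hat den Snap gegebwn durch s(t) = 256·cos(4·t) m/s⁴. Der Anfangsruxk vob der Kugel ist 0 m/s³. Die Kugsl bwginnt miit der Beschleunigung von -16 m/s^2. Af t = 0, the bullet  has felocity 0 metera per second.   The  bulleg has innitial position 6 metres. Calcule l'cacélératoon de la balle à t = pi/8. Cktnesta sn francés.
Nous devons intégrer notre équation du snap s(t) = 256·cos(4·t) 2 fois. L'intégrale du snap, avec j(0) = 0, donne le jerk: j(t) = 64·sin(4·t). L'intégrale du jerk est l'accélération. En utilisant a(0) = -16, nous obtenons a(t) = -16·cos(4·t). Nous avons l'accélération a(t) = -16·cos(4·t). En substituant t = pi/8: a(pi/8) = 0.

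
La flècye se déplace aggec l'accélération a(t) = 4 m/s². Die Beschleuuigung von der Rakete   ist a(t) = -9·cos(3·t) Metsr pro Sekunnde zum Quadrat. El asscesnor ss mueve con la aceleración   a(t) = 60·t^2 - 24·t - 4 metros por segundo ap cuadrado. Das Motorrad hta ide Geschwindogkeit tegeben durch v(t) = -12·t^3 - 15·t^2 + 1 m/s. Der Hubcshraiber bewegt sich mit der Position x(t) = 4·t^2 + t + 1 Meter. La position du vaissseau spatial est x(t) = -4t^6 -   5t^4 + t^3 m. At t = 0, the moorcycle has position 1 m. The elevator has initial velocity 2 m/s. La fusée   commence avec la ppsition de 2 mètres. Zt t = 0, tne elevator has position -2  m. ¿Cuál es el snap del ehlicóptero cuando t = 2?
Partiendo de la posición x(t) = 4·t^2 + t + 1, tomamos 4 derivadas. Tomando d/dt de x(t), encontramos v(t) = 8·t + 1. Derivando la velocidad, obtenemos la aceleración: a(t) = 8. Tomando d/dt de a(t), encontramos j(t) = 0. La derivada de la sacudida da el snap: s(t) = 0. Usando s(t) = 0 y sustituyendo t = 2, encontramos s = 0.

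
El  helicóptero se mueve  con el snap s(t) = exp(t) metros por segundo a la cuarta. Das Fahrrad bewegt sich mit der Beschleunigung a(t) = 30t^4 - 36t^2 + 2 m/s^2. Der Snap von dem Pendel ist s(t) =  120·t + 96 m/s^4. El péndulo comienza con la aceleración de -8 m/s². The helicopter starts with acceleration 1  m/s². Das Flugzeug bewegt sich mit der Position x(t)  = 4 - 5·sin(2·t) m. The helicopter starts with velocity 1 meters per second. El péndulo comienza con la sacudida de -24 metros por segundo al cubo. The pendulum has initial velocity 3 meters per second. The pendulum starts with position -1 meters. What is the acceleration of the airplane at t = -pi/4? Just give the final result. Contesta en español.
La respuesta es -20.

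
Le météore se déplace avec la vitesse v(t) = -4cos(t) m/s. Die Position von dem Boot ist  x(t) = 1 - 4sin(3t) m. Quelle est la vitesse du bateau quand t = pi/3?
Nous devons dériver notre équation de la position x(t) = 1 - 4·sin(3·t) 1 fois. En dérivant la position, nous obtenons la vitesse: v(t) = -12·cos(3·t). En utilisant v(t) = -12·cos(3·t) et en substituant t = pi/3, nous trouvons v = 12.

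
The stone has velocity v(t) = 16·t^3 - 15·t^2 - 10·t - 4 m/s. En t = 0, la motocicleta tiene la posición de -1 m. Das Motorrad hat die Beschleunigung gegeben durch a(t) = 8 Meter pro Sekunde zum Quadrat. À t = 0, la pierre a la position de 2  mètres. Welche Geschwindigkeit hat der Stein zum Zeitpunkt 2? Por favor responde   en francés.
De l'équation de la vitesse v(t) = 16·t^3 - 15·t^2 - 10·t - 4, nous substituons t = 2 pour obtenir v = 44.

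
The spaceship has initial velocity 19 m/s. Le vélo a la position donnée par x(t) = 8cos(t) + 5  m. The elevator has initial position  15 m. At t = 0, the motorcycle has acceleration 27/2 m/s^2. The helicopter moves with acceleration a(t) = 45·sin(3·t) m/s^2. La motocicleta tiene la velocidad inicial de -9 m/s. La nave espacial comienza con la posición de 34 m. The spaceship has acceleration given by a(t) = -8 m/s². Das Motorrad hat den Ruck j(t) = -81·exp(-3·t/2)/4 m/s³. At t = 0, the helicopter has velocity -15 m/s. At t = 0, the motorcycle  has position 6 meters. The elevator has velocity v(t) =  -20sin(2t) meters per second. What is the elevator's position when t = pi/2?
We must find the integral of our velocity equation v(t) = -20·sin(2·t) 1 time. Finding the integral of v(t) and using x(0) = 15: x(t) = 10·cos(2·t) + 5. From the given position equation x(t) = 10·cos(2·t) + 5, we substitute t = pi/2 to get x = -5.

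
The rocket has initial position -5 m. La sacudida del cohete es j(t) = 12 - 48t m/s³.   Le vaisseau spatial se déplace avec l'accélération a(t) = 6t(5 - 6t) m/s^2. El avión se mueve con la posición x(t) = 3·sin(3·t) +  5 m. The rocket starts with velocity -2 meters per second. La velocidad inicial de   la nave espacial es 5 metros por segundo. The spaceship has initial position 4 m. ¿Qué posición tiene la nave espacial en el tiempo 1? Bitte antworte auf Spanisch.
Partiendo de la aceleración a(t) = 6·t·(5 - 6·t), tomamos 2 antiderivadas. La integral de la aceleración es la velocidad. Usando v(0) = 5, obtenemos v(t) = -12·t^3 + 15·t^2 + 5. Integrando la velocidad y usando la condición inicial x(0) = 4, obtenemos x(t) = -3·t^4 + 5·t^3 + 5·t + 4. Tenemos la posición x(t) = -3·t^4 + 5·t^3 + 5·t + 4. Sustituyendo t = 1: x(1) = 11.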